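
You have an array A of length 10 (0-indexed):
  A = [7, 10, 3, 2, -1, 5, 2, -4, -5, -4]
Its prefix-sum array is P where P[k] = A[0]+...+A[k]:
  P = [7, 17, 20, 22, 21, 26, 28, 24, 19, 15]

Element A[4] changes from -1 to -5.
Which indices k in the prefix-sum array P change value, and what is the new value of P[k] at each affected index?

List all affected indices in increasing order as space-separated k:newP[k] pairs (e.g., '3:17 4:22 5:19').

Answer: 4:17 5:22 6:24 7:20 8:15 9:11

Derivation:
P[k] = A[0] + ... + A[k]
P[k] includes A[4] iff k >= 4
Affected indices: 4, 5, ..., 9; delta = -4
  P[4]: 21 + -4 = 17
  P[5]: 26 + -4 = 22
  P[6]: 28 + -4 = 24
  P[7]: 24 + -4 = 20
  P[8]: 19 + -4 = 15
  P[9]: 15 + -4 = 11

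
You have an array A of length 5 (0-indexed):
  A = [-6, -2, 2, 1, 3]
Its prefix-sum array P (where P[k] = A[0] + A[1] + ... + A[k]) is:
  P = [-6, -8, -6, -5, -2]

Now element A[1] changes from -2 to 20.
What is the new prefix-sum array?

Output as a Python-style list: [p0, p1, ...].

Change: A[1] -2 -> 20, delta = 22
P[k] for k < 1: unchanged (A[1] not included)
P[k] for k >= 1: shift by delta = 22
  P[0] = -6 + 0 = -6
  P[1] = -8 + 22 = 14
  P[2] = -6 + 22 = 16
  P[3] = -5 + 22 = 17
  P[4] = -2 + 22 = 20

Answer: [-6, 14, 16, 17, 20]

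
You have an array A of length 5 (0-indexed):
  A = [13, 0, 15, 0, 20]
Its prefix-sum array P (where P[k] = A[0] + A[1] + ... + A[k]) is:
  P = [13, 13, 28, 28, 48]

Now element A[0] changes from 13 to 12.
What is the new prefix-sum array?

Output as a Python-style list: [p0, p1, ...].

Change: A[0] 13 -> 12, delta = -1
P[k] for k < 0: unchanged (A[0] not included)
P[k] for k >= 0: shift by delta = -1
  P[0] = 13 + -1 = 12
  P[1] = 13 + -1 = 12
  P[2] = 28 + -1 = 27
  P[3] = 28 + -1 = 27
  P[4] = 48 + -1 = 47

Answer: [12, 12, 27, 27, 47]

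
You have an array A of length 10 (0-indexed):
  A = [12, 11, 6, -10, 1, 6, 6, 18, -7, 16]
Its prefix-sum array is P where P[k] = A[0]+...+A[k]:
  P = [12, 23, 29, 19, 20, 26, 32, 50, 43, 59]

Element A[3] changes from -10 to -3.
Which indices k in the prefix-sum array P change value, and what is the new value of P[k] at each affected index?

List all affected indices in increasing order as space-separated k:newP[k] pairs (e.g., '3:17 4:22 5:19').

P[k] = A[0] + ... + A[k]
P[k] includes A[3] iff k >= 3
Affected indices: 3, 4, ..., 9; delta = 7
  P[3]: 19 + 7 = 26
  P[4]: 20 + 7 = 27
  P[5]: 26 + 7 = 33
  P[6]: 32 + 7 = 39
  P[7]: 50 + 7 = 57
  P[8]: 43 + 7 = 50
  P[9]: 59 + 7 = 66

Answer: 3:26 4:27 5:33 6:39 7:57 8:50 9:66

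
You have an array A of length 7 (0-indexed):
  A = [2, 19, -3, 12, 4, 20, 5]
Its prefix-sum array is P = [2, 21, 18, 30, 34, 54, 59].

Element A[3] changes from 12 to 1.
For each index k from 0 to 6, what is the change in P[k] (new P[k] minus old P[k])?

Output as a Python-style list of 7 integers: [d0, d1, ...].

Element change: A[3] 12 -> 1, delta = -11
For k < 3: P[k] unchanged, delta_P[k] = 0
For k >= 3: P[k] shifts by exactly -11
Delta array: [0, 0, 0, -11, -11, -11, -11]

Answer: [0, 0, 0, -11, -11, -11, -11]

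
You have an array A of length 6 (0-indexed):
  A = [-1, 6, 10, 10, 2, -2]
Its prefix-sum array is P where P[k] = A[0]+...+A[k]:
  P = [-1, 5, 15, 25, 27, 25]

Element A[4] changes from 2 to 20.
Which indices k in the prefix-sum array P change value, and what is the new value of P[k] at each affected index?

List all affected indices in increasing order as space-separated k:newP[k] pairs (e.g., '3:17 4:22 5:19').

P[k] = A[0] + ... + A[k]
P[k] includes A[4] iff k >= 4
Affected indices: 4, 5, ..., 5; delta = 18
  P[4]: 27 + 18 = 45
  P[5]: 25 + 18 = 43

Answer: 4:45 5:43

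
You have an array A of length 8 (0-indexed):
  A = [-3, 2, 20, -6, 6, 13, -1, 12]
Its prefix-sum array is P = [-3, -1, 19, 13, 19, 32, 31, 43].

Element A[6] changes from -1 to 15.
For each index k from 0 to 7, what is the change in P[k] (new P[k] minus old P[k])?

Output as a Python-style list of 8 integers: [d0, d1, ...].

Answer: [0, 0, 0, 0, 0, 0, 16, 16]

Derivation:
Element change: A[6] -1 -> 15, delta = 16
For k < 6: P[k] unchanged, delta_P[k] = 0
For k >= 6: P[k] shifts by exactly 16
Delta array: [0, 0, 0, 0, 0, 0, 16, 16]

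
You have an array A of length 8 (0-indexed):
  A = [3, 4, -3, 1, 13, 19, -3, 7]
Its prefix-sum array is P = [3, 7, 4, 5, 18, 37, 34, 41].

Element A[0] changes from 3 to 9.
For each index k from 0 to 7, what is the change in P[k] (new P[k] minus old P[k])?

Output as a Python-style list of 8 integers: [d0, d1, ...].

Answer: [6, 6, 6, 6, 6, 6, 6, 6]

Derivation:
Element change: A[0] 3 -> 9, delta = 6
For k < 0: P[k] unchanged, delta_P[k] = 0
For k >= 0: P[k] shifts by exactly 6
Delta array: [6, 6, 6, 6, 6, 6, 6, 6]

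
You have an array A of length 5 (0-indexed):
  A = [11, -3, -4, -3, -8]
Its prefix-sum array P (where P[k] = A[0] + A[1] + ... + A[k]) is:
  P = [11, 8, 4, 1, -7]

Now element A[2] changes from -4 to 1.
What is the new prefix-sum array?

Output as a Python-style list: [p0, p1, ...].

Answer: [11, 8, 9, 6, -2]

Derivation:
Change: A[2] -4 -> 1, delta = 5
P[k] for k < 2: unchanged (A[2] not included)
P[k] for k >= 2: shift by delta = 5
  P[0] = 11 + 0 = 11
  P[1] = 8 + 0 = 8
  P[2] = 4 + 5 = 9
  P[3] = 1 + 5 = 6
  P[4] = -7 + 5 = -2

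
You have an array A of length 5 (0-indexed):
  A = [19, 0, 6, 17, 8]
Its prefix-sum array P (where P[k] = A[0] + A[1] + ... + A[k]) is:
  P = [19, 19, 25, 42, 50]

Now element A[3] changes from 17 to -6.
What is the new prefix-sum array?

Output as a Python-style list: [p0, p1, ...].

Change: A[3] 17 -> -6, delta = -23
P[k] for k < 3: unchanged (A[3] not included)
P[k] for k >= 3: shift by delta = -23
  P[0] = 19 + 0 = 19
  P[1] = 19 + 0 = 19
  P[2] = 25 + 0 = 25
  P[3] = 42 + -23 = 19
  P[4] = 50 + -23 = 27

Answer: [19, 19, 25, 19, 27]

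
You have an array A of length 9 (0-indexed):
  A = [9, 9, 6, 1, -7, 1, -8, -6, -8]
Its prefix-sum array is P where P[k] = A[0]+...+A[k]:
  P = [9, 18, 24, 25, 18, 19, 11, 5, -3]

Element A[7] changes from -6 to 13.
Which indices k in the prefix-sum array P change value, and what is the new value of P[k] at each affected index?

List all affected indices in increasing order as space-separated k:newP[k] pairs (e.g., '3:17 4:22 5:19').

P[k] = A[0] + ... + A[k]
P[k] includes A[7] iff k >= 7
Affected indices: 7, 8, ..., 8; delta = 19
  P[7]: 5 + 19 = 24
  P[8]: -3 + 19 = 16

Answer: 7:24 8:16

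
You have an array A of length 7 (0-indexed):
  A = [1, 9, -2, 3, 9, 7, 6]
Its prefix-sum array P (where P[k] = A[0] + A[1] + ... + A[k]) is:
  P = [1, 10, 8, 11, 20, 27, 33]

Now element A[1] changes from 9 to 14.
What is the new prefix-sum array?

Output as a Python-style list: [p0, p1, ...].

Answer: [1, 15, 13, 16, 25, 32, 38]

Derivation:
Change: A[1] 9 -> 14, delta = 5
P[k] for k < 1: unchanged (A[1] not included)
P[k] for k >= 1: shift by delta = 5
  P[0] = 1 + 0 = 1
  P[1] = 10 + 5 = 15
  P[2] = 8 + 5 = 13
  P[3] = 11 + 5 = 16
  P[4] = 20 + 5 = 25
  P[5] = 27 + 5 = 32
  P[6] = 33 + 5 = 38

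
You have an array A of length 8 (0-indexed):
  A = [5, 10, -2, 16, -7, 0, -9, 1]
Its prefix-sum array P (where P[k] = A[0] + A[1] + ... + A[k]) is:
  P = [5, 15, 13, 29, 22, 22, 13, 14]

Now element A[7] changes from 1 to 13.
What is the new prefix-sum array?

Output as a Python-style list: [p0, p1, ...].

Change: A[7] 1 -> 13, delta = 12
P[k] for k < 7: unchanged (A[7] not included)
P[k] for k >= 7: shift by delta = 12
  P[0] = 5 + 0 = 5
  P[1] = 15 + 0 = 15
  P[2] = 13 + 0 = 13
  P[3] = 29 + 0 = 29
  P[4] = 22 + 0 = 22
  P[5] = 22 + 0 = 22
  P[6] = 13 + 0 = 13
  P[7] = 14 + 12 = 26

Answer: [5, 15, 13, 29, 22, 22, 13, 26]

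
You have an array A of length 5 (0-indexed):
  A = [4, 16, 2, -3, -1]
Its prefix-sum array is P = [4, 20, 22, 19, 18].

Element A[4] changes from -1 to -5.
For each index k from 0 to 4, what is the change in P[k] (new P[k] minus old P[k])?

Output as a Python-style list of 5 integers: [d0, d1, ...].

Element change: A[4] -1 -> -5, delta = -4
For k < 4: P[k] unchanged, delta_P[k] = 0
For k >= 4: P[k] shifts by exactly -4
Delta array: [0, 0, 0, 0, -4]

Answer: [0, 0, 0, 0, -4]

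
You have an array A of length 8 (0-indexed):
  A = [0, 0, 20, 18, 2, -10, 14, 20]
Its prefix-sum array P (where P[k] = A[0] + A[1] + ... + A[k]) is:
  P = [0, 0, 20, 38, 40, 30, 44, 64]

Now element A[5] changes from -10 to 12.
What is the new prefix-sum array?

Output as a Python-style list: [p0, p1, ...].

Answer: [0, 0, 20, 38, 40, 52, 66, 86]

Derivation:
Change: A[5] -10 -> 12, delta = 22
P[k] for k < 5: unchanged (A[5] not included)
P[k] for k >= 5: shift by delta = 22
  P[0] = 0 + 0 = 0
  P[1] = 0 + 0 = 0
  P[2] = 20 + 0 = 20
  P[3] = 38 + 0 = 38
  P[4] = 40 + 0 = 40
  P[5] = 30 + 22 = 52
  P[6] = 44 + 22 = 66
  P[7] = 64 + 22 = 86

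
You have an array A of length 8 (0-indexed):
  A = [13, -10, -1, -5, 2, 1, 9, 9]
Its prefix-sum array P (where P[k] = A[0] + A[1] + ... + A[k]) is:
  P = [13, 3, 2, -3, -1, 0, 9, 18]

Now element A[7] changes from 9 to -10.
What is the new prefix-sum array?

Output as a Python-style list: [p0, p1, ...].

Answer: [13, 3, 2, -3, -1, 0, 9, -1]

Derivation:
Change: A[7] 9 -> -10, delta = -19
P[k] for k < 7: unchanged (A[7] not included)
P[k] for k >= 7: shift by delta = -19
  P[0] = 13 + 0 = 13
  P[1] = 3 + 0 = 3
  P[2] = 2 + 0 = 2
  P[3] = -3 + 0 = -3
  P[4] = -1 + 0 = -1
  P[5] = 0 + 0 = 0
  P[6] = 9 + 0 = 9
  P[7] = 18 + -19 = -1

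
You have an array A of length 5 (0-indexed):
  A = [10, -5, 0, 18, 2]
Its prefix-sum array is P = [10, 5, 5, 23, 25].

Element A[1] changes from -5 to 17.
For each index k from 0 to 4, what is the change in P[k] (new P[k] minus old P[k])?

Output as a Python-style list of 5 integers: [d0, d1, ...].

Element change: A[1] -5 -> 17, delta = 22
For k < 1: P[k] unchanged, delta_P[k] = 0
For k >= 1: P[k] shifts by exactly 22
Delta array: [0, 22, 22, 22, 22]

Answer: [0, 22, 22, 22, 22]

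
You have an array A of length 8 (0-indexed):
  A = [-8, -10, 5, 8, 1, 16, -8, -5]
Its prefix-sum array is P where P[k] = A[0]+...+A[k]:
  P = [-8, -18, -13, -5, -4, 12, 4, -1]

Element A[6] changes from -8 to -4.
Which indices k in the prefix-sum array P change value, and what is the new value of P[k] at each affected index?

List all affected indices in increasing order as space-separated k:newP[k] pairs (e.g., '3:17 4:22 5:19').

P[k] = A[0] + ... + A[k]
P[k] includes A[6] iff k >= 6
Affected indices: 6, 7, ..., 7; delta = 4
  P[6]: 4 + 4 = 8
  P[7]: -1 + 4 = 3

Answer: 6:8 7:3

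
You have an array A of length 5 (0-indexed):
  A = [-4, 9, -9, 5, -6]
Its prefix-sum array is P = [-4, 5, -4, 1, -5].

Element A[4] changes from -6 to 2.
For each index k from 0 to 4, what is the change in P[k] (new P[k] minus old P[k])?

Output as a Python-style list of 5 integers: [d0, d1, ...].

Element change: A[4] -6 -> 2, delta = 8
For k < 4: P[k] unchanged, delta_P[k] = 0
For k >= 4: P[k] shifts by exactly 8
Delta array: [0, 0, 0, 0, 8]

Answer: [0, 0, 0, 0, 8]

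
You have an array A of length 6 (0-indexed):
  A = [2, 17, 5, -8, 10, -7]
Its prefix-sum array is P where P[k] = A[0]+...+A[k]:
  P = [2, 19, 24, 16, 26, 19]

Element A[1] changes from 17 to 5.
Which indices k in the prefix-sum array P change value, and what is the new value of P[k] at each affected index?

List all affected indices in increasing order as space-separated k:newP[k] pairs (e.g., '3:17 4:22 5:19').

P[k] = A[0] + ... + A[k]
P[k] includes A[1] iff k >= 1
Affected indices: 1, 2, ..., 5; delta = -12
  P[1]: 19 + -12 = 7
  P[2]: 24 + -12 = 12
  P[3]: 16 + -12 = 4
  P[4]: 26 + -12 = 14
  P[5]: 19 + -12 = 7

Answer: 1:7 2:12 3:4 4:14 5:7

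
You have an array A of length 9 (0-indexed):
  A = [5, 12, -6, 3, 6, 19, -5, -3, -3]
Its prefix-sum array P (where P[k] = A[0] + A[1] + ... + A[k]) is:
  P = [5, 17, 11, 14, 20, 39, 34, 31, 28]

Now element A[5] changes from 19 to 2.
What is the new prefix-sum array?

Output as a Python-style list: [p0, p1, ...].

Change: A[5] 19 -> 2, delta = -17
P[k] for k < 5: unchanged (A[5] not included)
P[k] for k >= 5: shift by delta = -17
  P[0] = 5 + 0 = 5
  P[1] = 17 + 0 = 17
  P[2] = 11 + 0 = 11
  P[3] = 14 + 0 = 14
  P[4] = 20 + 0 = 20
  P[5] = 39 + -17 = 22
  P[6] = 34 + -17 = 17
  P[7] = 31 + -17 = 14
  P[8] = 28 + -17 = 11

Answer: [5, 17, 11, 14, 20, 22, 17, 14, 11]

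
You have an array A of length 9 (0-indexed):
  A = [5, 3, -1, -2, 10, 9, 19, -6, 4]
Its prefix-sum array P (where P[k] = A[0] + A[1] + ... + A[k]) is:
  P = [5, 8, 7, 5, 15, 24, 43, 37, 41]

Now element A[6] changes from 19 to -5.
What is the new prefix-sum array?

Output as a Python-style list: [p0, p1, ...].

Answer: [5, 8, 7, 5, 15, 24, 19, 13, 17]

Derivation:
Change: A[6] 19 -> -5, delta = -24
P[k] for k < 6: unchanged (A[6] not included)
P[k] for k >= 6: shift by delta = -24
  P[0] = 5 + 0 = 5
  P[1] = 8 + 0 = 8
  P[2] = 7 + 0 = 7
  P[3] = 5 + 0 = 5
  P[4] = 15 + 0 = 15
  P[5] = 24 + 0 = 24
  P[6] = 43 + -24 = 19
  P[7] = 37 + -24 = 13
  P[8] = 41 + -24 = 17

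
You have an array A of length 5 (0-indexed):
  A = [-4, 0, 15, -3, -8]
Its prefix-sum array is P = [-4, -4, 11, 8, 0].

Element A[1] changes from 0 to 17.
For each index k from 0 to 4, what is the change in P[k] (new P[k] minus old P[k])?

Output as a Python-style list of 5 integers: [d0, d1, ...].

Answer: [0, 17, 17, 17, 17]

Derivation:
Element change: A[1] 0 -> 17, delta = 17
For k < 1: P[k] unchanged, delta_P[k] = 0
For k >= 1: P[k] shifts by exactly 17
Delta array: [0, 17, 17, 17, 17]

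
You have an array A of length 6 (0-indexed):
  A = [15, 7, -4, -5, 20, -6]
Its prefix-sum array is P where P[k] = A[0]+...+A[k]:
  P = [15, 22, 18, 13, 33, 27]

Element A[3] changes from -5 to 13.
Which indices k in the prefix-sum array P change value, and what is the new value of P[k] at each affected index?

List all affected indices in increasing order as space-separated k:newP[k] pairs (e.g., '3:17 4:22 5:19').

P[k] = A[0] + ... + A[k]
P[k] includes A[3] iff k >= 3
Affected indices: 3, 4, ..., 5; delta = 18
  P[3]: 13 + 18 = 31
  P[4]: 33 + 18 = 51
  P[5]: 27 + 18 = 45

Answer: 3:31 4:51 5:45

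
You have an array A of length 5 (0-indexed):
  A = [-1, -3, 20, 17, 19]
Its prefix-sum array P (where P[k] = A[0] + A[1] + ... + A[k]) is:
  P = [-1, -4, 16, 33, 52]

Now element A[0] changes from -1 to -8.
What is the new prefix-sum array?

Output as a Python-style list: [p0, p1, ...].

Answer: [-8, -11, 9, 26, 45]

Derivation:
Change: A[0] -1 -> -8, delta = -7
P[k] for k < 0: unchanged (A[0] not included)
P[k] for k >= 0: shift by delta = -7
  P[0] = -1 + -7 = -8
  P[1] = -4 + -7 = -11
  P[2] = 16 + -7 = 9
  P[3] = 33 + -7 = 26
  P[4] = 52 + -7 = 45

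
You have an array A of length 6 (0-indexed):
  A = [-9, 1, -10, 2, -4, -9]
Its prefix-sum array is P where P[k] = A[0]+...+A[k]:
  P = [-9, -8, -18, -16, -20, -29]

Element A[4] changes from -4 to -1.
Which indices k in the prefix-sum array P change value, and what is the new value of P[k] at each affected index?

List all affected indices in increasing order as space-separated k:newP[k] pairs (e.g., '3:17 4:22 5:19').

Answer: 4:-17 5:-26

Derivation:
P[k] = A[0] + ... + A[k]
P[k] includes A[4] iff k >= 4
Affected indices: 4, 5, ..., 5; delta = 3
  P[4]: -20 + 3 = -17
  P[5]: -29 + 3 = -26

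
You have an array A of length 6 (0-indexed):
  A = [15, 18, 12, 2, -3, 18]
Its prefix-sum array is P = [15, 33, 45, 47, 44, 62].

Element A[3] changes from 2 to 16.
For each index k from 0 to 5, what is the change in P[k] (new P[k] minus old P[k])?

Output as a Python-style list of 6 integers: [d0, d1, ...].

Answer: [0, 0, 0, 14, 14, 14]

Derivation:
Element change: A[3] 2 -> 16, delta = 14
For k < 3: P[k] unchanged, delta_P[k] = 0
For k >= 3: P[k] shifts by exactly 14
Delta array: [0, 0, 0, 14, 14, 14]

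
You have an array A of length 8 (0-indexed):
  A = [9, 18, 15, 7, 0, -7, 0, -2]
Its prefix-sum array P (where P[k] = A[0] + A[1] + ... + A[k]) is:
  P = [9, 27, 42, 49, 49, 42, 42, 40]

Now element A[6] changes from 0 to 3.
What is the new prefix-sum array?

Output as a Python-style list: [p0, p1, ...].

Answer: [9, 27, 42, 49, 49, 42, 45, 43]

Derivation:
Change: A[6] 0 -> 3, delta = 3
P[k] for k < 6: unchanged (A[6] not included)
P[k] for k >= 6: shift by delta = 3
  P[0] = 9 + 0 = 9
  P[1] = 27 + 0 = 27
  P[2] = 42 + 0 = 42
  P[3] = 49 + 0 = 49
  P[4] = 49 + 0 = 49
  P[5] = 42 + 0 = 42
  P[6] = 42 + 3 = 45
  P[7] = 40 + 3 = 43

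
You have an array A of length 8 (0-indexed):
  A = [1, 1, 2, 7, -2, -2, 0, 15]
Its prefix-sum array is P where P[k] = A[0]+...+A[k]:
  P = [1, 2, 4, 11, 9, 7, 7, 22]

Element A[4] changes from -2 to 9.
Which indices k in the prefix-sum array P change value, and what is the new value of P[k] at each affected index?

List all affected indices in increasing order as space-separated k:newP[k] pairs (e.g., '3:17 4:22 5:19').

P[k] = A[0] + ... + A[k]
P[k] includes A[4] iff k >= 4
Affected indices: 4, 5, ..., 7; delta = 11
  P[4]: 9 + 11 = 20
  P[5]: 7 + 11 = 18
  P[6]: 7 + 11 = 18
  P[7]: 22 + 11 = 33

Answer: 4:20 5:18 6:18 7:33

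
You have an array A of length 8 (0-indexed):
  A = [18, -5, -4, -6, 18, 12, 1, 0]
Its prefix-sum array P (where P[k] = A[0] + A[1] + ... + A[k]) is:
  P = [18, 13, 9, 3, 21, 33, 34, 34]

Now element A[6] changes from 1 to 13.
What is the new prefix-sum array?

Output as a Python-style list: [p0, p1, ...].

Change: A[6] 1 -> 13, delta = 12
P[k] for k < 6: unchanged (A[6] not included)
P[k] for k >= 6: shift by delta = 12
  P[0] = 18 + 0 = 18
  P[1] = 13 + 0 = 13
  P[2] = 9 + 0 = 9
  P[3] = 3 + 0 = 3
  P[4] = 21 + 0 = 21
  P[5] = 33 + 0 = 33
  P[6] = 34 + 12 = 46
  P[7] = 34 + 12 = 46

Answer: [18, 13, 9, 3, 21, 33, 46, 46]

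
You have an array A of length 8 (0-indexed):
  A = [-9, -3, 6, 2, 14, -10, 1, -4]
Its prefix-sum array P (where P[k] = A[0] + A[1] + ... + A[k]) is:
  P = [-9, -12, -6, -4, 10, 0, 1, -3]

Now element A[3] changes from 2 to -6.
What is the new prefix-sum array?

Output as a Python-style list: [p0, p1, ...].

Change: A[3] 2 -> -6, delta = -8
P[k] for k < 3: unchanged (A[3] not included)
P[k] for k >= 3: shift by delta = -8
  P[0] = -9 + 0 = -9
  P[1] = -12 + 0 = -12
  P[2] = -6 + 0 = -6
  P[3] = -4 + -8 = -12
  P[4] = 10 + -8 = 2
  P[5] = 0 + -8 = -8
  P[6] = 1 + -8 = -7
  P[7] = -3 + -8 = -11

Answer: [-9, -12, -6, -12, 2, -8, -7, -11]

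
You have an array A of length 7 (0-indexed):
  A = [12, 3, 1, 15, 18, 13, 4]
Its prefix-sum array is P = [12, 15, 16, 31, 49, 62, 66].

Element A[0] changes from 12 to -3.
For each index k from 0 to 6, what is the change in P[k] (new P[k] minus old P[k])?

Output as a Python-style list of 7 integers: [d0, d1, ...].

Answer: [-15, -15, -15, -15, -15, -15, -15]

Derivation:
Element change: A[0] 12 -> -3, delta = -15
For k < 0: P[k] unchanged, delta_P[k] = 0
For k >= 0: P[k] shifts by exactly -15
Delta array: [-15, -15, -15, -15, -15, -15, -15]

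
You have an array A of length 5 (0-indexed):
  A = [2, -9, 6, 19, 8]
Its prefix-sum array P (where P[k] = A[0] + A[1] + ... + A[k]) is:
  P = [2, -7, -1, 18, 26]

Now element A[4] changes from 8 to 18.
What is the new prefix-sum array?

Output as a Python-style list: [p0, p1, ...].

Answer: [2, -7, -1, 18, 36]

Derivation:
Change: A[4] 8 -> 18, delta = 10
P[k] for k < 4: unchanged (A[4] not included)
P[k] for k >= 4: shift by delta = 10
  P[0] = 2 + 0 = 2
  P[1] = -7 + 0 = -7
  P[2] = -1 + 0 = -1
  P[3] = 18 + 0 = 18
  P[4] = 26 + 10 = 36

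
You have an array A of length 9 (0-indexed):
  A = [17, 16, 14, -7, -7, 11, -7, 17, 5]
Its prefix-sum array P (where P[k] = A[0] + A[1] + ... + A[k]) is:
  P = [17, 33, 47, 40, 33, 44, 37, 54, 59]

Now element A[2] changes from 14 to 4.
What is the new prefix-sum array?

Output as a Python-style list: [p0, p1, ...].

Answer: [17, 33, 37, 30, 23, 34, 27, 44, 49]

Derivation:
Change: A[2] 14 -> 4, delta = -10
P[k] for k < 2: unchanged (A[2] not included)
P[k] for k >= 2: shift by delta = -10
  P[0] = 17 + 0 = 17
  P[1] = 33 + 0 = 33
  P[2] = 47 + -10 = 37
  P[3] = 40 + -10 = 30
  P[4] = 33 + -10 = 23
  P[5] = 44 + -10 = 34
  P[6] = 37 + -10 = 27
  P[7] = 54 + -10 = 44
  P[8] = 59 + -10 = 49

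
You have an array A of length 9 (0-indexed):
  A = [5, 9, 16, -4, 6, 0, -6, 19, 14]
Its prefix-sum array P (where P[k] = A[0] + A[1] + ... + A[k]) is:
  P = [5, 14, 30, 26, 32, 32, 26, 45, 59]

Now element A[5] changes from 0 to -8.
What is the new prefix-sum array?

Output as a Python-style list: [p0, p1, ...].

Change: A[5] 0 -> -8, delta = -8
P[k] for k < 5: unchanged (A[5] not included)
P[k] for k >= 5: shift by delta = -8
  P[0] = 5 + 0 = 5
  P[1] = 14 + 0 = 14
  P[2] = 30 + 0 = 30
  P[3] = 26 + 0 = 26
  P[4] = 32 + 0 = 32
  P[5] = 32 + -8 = 24
  P[6] = 26 + -8 = 18
  P[7] = 45 + -8 = 37
  P[8] = 59 + -8 = 51

Answer: [5, 14, 30, 26, 32, 24, 18, 37, 51]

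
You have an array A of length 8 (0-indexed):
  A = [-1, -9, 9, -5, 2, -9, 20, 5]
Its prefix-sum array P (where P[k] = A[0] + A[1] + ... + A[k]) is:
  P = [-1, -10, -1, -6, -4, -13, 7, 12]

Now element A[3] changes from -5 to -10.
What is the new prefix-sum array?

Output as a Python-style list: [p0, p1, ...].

Answer: [-1, -10, -1, -11, -9, -18, 2, 7]

Derivation:
Change: A[3] -5 -> -10, delta = -5
P[k] for k < 3: unchanged (A[3] not included)
P[k] for k >= 3: shift by delta = -5
  P[0] = -1 + 0 = -1
  P[1] = -10 + 0 = -10
  P[2] = -1 + 0 = -1
  P[3] = -6 + -5 = -11
  P[4] = -4 + -5 = -9
  P[5] = -13 + -5 = -18
  P[6] = 7 + -5 = 2
  P[7] = 12 + -5 = 7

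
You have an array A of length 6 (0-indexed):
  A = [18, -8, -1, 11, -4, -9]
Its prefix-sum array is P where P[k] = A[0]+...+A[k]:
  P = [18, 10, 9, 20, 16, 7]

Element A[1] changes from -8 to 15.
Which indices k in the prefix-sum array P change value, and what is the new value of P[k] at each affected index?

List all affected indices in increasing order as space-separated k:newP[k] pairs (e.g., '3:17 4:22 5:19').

Answer: 1:33 2:32 3:43 4:39 5:30

Derivation:
P[k] = A[0] + ... + A[k]
P[k] includes A[1] iff k >= 1
Affected indices: 1, 2, ..., 5; delta = 23
  P[1]: 10 + 23 = 33
  P[2]: 9 + 23 = 32
  P[3]: 20 + 23 = 43
  P[4]: 16 + 23 = 39
  P[5]: 7 + 23 = 30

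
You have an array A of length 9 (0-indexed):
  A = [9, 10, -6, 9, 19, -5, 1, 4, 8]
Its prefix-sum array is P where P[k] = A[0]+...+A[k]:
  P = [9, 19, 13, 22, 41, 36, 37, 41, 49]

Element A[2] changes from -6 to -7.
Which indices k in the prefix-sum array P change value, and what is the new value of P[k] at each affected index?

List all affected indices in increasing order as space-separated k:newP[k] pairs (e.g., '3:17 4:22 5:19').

Answer: 2:12 3:21 4:40 5:35 6:36 7:40 8:48

Derivation:
P[k] = A[0] + ... + A[k]
P[k] includes A[2] iff k >= 2
Affected indices: 2, 3, ..., 8; delta = -1
  P[2]: 13 + -1 = 12
  P[3]: 22 + -1 = 21
  P[4]: 41 + -1 = 40
  P[5]: 36 + -1 = 35
  P[6]: 37 + -1 = 36
  P[7]: 41 + -1 = 40
  P[8]: 49 + -1 = 48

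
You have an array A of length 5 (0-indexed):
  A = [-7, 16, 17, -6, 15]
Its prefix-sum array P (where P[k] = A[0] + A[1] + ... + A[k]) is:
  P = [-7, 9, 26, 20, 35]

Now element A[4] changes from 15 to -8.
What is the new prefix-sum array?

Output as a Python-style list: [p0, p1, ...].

Change: A[4] 15 -> -8, delta = -23
P[k] for k < 4: unchanged (A[4] not included)
P[k] for k >= 4: shift by delta = -23
  P[0] = -7 + 0 = -7
  P[1] = 9 + 0 = 9
  P[2] = 26 + 0 = 26
  P[3] = 20 + 0 = 20
  P[4] = 35 + -23 = 12

Answer: [-7, 9, 26, 20, 12]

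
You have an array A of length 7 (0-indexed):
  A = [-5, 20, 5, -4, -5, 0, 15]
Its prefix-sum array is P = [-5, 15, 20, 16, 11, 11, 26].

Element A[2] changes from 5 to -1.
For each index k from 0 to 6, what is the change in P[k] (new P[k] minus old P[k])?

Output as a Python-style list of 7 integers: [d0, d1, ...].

Element change: A[2] 5 -> -1, delta = -6
For k < 2: P[k] unchanged, delta_P[k] = 0
For k >= 2: P[k] shifts by exactly -6
Delta array: [0, 0, -6, -6, -6, -6, -6]

Answer: [0, 0, -6, -6, -6, -6, -6]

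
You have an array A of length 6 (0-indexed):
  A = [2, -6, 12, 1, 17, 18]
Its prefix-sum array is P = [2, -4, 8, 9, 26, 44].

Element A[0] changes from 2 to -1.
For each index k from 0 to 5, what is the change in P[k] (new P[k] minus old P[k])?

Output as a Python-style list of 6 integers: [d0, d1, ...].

Answer: [-3, -3, -3, -3, -3, -3]

Derivation:
Element change: A[0] 2 -> -1, delta = -3
For k < 0: P[k] unchanged, delta_P[k] = 0
For k >= 0: P[k] shifts by exactly -3
Delta array: [-3, -3, -3, -3, -3, -3]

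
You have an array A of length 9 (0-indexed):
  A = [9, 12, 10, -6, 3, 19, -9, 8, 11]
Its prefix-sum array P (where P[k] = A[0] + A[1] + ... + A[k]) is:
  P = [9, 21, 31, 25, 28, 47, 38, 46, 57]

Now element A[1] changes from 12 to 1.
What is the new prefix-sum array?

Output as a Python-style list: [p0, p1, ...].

Answer: [9, 10, 20, 14, 17, 36, 27, 35, 46]

Derivation:
Change: A[1] 12 -> 1, delta = -11
P[k] for k < 1: unchanged (A[1] not included)
P[k] for k >= 1: shift by delta = -11
  P[0] = 9 + 0 = 9
  P[1] = 21 + -11 = 10
  P[2] = 31 + -11 = 20
  P[3] = 25 + -11 = 14
  P[4] = 28 + -11 = 17
  P[5] = 47 + -11 = 36
  P[6] = 38 + -11 = 27
  P[7] = 46 + -11 = 35
  P[8] = 57 + -11 = 46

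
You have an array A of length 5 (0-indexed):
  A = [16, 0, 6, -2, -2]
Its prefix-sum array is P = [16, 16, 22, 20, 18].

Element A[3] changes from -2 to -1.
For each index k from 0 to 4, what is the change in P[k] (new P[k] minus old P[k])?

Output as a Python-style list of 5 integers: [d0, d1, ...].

Answer: [0, 0, 0, 1, 1]

Derivation:
Element change: A[3] -2 -> -1, delta = 1
For k < 3: P[k] unchanged, delta_P[k] = 0
For k >= 3: P[k] shifts by exactly 1
Delta array: [0, 0, 0, 1, 1]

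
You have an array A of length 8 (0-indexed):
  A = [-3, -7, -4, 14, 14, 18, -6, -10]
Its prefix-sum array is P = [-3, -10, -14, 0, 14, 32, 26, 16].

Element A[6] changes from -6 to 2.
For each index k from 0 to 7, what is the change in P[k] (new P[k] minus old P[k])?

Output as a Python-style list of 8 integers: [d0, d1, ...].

Element change: A[6] -6 -> 2, delta = 8
For k < 6: P[k] unchanged, delta_P[k] = 0
For k >= 6: P[k] shifts by exactly 8
Delta array: [0, 0, 0, 0, 0, 0, 8, 8]

Answer: [0, 0, 0, 0, 0, 0, 8, 8]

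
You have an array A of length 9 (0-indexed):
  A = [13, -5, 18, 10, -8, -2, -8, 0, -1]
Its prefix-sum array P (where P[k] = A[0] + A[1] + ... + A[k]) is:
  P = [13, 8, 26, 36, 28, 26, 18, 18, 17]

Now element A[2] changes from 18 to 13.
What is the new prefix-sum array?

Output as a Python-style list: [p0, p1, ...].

Change: A[2] 18 -> 13, delta = -5
P[k] for k < 2: unchanged (A[2] not included)
P[k] for k >= 2: shift by delta = -5
  P[0] = 13 + 0 = 13
  P[1] = 8 + 0 = 8
  P[2] = 26 + -5 = 21
  P[3] = 36 + -5 = 31
  P[4] = 28 + -5 = 23
  P[5] = 26 + -5 = 21
  P[6] = 18 + -5 = 13
  P[7] = 18 + -5 = 13
  P[8] = 17 + -5 = 12

Answer: [13, 8, 21, 31, 23, 21, 13, 13, 12]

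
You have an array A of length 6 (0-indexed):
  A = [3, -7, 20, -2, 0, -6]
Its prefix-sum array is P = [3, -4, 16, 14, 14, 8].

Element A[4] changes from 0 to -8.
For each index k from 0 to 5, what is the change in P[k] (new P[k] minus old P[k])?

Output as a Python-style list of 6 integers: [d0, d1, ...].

Answer: [0, 0, 0, 0, -8, -8]

Derivation:
Element change: A[4] 0 -> -8, delta = -8
For k < 4: P[k] unchanged, delta_P[k] = 0
For k >= 4: P[k] shifts by exactly -8
Delta array: [0, 0, 0, 0, -8, -8]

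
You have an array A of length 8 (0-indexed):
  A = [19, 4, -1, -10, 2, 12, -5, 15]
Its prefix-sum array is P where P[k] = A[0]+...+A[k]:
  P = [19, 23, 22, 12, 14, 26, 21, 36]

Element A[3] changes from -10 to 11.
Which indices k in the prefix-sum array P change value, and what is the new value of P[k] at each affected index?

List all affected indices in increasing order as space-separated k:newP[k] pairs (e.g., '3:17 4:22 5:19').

Answer: 3:33 4:35 5:47 6:42 7:57

Derivation:
P[k] = A[0] + ... + A[k]
P[k] includes A[3] iff k >= 3
Affected indices: 3, 4, ..., 7; delta = 21
  P[3]: 12 + 21 = 33
  P[4]: 14 + 21 = 35
  P[5]: 26 + 21 = 47
  P[6]: 21 + 21 = 42
  P[7]: 36 + 21 = 57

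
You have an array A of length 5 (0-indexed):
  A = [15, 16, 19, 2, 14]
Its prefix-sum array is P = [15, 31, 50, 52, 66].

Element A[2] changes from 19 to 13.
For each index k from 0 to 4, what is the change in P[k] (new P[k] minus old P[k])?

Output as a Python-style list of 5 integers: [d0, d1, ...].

Element change: A[2] 19 -> 13, delta = -6
For k < 2: P[k] unchanged, delta_P[k] = 0
For k >= 2: P[k] shifts by exactly -6
Delta array: [0, 0, -6, -6, -6]

Answer: [0, 0, -6, -6, -6]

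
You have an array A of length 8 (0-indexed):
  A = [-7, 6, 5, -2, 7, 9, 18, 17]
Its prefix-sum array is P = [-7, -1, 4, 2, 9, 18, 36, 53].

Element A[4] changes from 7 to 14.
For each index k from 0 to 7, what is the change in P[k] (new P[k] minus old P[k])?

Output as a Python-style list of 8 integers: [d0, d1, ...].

Element change: A[4] 7 -> 14, delta = 7
For k < 4: P[k] unchanged, delta_P[k] = 0
For k >= 4: P[k] shifts by exactly 7
Delta array: [0, 0, 0, 0, 7, 7, 7, 7]

Answer: [0, 0, 0, 0, 7, 7, 7, 7]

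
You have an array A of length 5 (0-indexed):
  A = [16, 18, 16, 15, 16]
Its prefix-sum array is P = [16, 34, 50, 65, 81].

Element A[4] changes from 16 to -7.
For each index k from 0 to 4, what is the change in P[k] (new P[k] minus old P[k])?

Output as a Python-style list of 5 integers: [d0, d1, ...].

Element change: A[4] 16 -> -7, delta = -23
For k < 4: P[k] unchanged, delta_P[k] = 0
For k >= 4: P[k] shifts by exactly -23
Delta array: [0, 0, 0, 0, -23]

Answer: [0, 0, 0, 0, -23]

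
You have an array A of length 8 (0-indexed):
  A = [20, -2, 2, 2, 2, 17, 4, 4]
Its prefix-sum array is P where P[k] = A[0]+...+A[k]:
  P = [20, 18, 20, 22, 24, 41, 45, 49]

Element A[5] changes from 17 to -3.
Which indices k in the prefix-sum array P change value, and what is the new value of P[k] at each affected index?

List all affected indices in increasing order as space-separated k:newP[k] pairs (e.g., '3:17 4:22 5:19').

P[k] = A[0] + ... + A[k]
P[k] includes A[5] iff k >= 5
Affected indices: 5, 6, ..., 7; delta = -20
  P[5]: 41 + -20 = 21
  P[6]: 45 + -20 = 25
  P[7]: 49 + -20 = 29

Answer: 5:21 6:25 7:29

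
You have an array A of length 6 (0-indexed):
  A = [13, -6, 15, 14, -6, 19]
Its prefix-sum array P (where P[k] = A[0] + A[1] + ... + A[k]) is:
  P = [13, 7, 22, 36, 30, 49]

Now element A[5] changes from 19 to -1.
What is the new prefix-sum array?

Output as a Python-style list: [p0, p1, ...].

Answer: [13, 7, 22, 36, 30, 29]

Derivation:
Change: A[5] 19 -> -1, delta = -20
P[k] for k < 5: unchanged (A[5] not included)
P[k] for k >= 5: shift by delta = -20
  P[0] = 13 + 0 = 13
  P[1] = 7 + 0 = 7
  P[2] = 22 + 0 = 22
  P[3] = 36 + 0 = 36
  P[4] = 30 + 0 = 30
  P[5] = 49 + -20 = 29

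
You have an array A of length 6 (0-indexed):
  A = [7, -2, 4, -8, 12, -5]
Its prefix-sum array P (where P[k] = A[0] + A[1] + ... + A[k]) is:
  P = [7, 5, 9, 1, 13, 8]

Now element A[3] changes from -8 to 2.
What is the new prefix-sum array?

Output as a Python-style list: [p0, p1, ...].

Change: A[3] -8 -> 2, delta = 10
P[k] for k < 3: unchanged (A[3] not included)
P[k] for k >= 3: shift by delta = 10
  P[0] = 7 + 0 = 7
  P[1] = 5 + 0 = 5
  P[2] = 9 + 0 = 9
  P[3] = 1 + 10 = 11
  P[4] = 13 + 10 = 23
  P[5] = 8 + 10 = 18

Answer: [7, 5, 9, 11, 23, 18]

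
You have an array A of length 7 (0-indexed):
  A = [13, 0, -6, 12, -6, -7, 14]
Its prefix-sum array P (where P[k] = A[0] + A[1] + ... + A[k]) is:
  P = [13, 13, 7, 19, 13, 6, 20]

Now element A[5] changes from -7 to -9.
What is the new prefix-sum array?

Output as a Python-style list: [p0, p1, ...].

Change: A[5] -7 -> -9, delta = -2
P[k] for k < 5: unchanged (A[5] not included)
P[k] for k >= 5: shift by delta = -2
  P[0] = 13 + 0 = 13
  P[1] = 13 + 0 = 13
  P[2] = 7 + 0 = 7
  P[3] = 19 + 0 = 19
  P[4] = 13 + 0 = 13
  P[5] = 6 + -2 = 4
  P[6] = 20 + -2 = 18

Answer: [13, 13, 7, 19, 13, 4, 18]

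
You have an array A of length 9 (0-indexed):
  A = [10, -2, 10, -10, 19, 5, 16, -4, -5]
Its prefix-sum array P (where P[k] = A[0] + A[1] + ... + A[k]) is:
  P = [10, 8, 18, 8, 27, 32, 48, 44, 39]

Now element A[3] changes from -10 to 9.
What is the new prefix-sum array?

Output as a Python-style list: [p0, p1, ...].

Answer: [10, 8, 18, 27, 46, 51, 67, 63, 58]

Derivation:
Change: A[3] -10 -> 9, delta = 19
P[k] for k < 3: unchanged (A[3] not included)
P[k] for k >= 3: shift by delta = 19
  P[0] = 10 + 0 = 10
  P[1] = 8 + 0 = 8
  P[2] = 18 + 0 = 18
  P[3] = 8 + 19 = 27
  P[4] = 27 + 19 = 46
  P[5] = 32 + 19 = 51
  P[6] = 48 + 19 = 67
  P[7] = 44 + 19 = 63
  P[8] = 39 + 19 = 58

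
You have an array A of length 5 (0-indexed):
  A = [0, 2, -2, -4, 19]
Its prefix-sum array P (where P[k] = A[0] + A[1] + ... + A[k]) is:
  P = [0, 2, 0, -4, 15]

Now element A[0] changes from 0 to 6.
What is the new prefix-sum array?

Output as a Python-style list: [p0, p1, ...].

Change: A[0] 0 -> 6, delta = 6
P[k] for k < 0: unchanged (A[0] not included)
P[k] for k >= 0: shift by delta = 6
  P[0] = 0 + 6 = 6
  P[1] = 2 + 6 = 8
  P[2] = 0 + 6 = 6
  P[3] = -4 + 6 = 2
  P[4] = 15 + 6 = 21

Answer: [6, 8, 6, 2, 21]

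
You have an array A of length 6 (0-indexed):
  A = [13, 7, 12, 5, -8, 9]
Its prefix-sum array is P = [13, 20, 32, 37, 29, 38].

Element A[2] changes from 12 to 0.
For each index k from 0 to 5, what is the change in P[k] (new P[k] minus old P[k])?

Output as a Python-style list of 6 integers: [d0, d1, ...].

Element change: A[2] 12 -> 0, delta = -12
For k < 2: P[k] unchanged, delta_P[k] = 0
For k >= 2: P[k] shifts by exactly -12
Delta array: [0, 0, -12, -12, -12, -12]

Answer: [0, 0, -12, -12, -12, -12]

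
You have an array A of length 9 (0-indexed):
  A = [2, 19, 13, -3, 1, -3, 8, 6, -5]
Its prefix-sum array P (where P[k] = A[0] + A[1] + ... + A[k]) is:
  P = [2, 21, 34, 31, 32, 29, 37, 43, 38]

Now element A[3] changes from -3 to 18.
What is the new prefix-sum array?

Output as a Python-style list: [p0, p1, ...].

Change: A[3] -3 -> 18, delta = 21
P[k] for k < 3: unchanged (A[3] not included)
P[k] for k >= 3: shift by delta = 21
  P[0] = 2 + 0 = 2
  P[1] = 21 + 0 = 21
  P[2] = 34 + 0 = 34
  P[3] = 31 + 21 = 52
  P[4] = 32 + 21 = 53
  P[5] = 29 + 21 = 50
  P[6] = 37 + 21 = 58
  P[7] = 43 + 21 = 64
  P[8] = 38 + 21 = 59

Answer: [2, 21, 34, 52, 53, 50, 58, 64, 59]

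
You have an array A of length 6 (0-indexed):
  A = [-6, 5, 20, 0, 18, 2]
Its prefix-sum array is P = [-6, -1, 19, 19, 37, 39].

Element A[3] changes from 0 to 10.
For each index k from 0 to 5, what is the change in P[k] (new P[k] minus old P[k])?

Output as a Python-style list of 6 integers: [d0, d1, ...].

Answer: [0, 0, 0, 10, 10, 10]

Derivation:
Element change: A[3] 0 -> 10, delta = 10
For k < 3: P[k] unchanged, delta_P[k] = 0
For k >= 3: P[k] shifts by exactly 10
Delta array: [0, 0, 0, 10, 10, 10]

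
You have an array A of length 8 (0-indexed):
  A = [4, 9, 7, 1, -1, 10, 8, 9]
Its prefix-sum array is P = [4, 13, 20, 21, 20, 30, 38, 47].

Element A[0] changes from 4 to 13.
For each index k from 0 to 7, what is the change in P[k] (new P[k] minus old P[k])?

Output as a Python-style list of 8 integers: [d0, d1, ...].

Answer: [9, 9, 9, 9, 9, 9, 9, 9]

Derivation:
Element change: A[0] 4 -> 13, delta = 9
For k < 0: P[k] unchanged, delta_P[k] = 0
For k >= 0: P[k] shifts by exactly 9
Delta array: [9, 9, 9, 9, 9, 9, 9, 9]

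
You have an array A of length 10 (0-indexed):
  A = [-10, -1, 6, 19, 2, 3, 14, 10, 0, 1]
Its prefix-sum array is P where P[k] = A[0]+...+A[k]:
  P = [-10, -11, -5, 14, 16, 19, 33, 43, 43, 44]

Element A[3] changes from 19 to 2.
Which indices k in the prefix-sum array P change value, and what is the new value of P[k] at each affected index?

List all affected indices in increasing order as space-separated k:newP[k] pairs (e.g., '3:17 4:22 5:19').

Answer: 3:-3 4:-1 5:2 6:16 7:26 8:26 9:27

Derivation:
P[k] = A[0] + ... + A[k]
P[k] includes A[3] iff k >= 3
Affected indices: 3, 4, ..., 9; delta = -17
  P[3]: 14 + -17 = -3
  P[4]: 16 + -17 = -1
  P[5]: 19 + -17 = 2
  P[6]: 33 + -17 = 16
  P[7]: 43 + -17 = 26
  P[8]: 43 + -17 = 26
  P[9]: 44 + -17 = 27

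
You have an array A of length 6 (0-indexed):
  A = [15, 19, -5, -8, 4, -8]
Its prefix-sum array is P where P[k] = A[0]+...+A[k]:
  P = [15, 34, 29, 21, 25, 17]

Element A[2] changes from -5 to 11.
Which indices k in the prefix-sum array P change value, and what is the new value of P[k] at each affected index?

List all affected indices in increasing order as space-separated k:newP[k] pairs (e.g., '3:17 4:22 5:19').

P[k] = A[0] + ... + A[k]
P[k] includes A[2] iff k >= 2
Affected indices: 2, 3, ..., 5; delta = 16
  P[2]: 29 + 16 = 45
  P[3]: 21 + 16 = 37
  P[4]: 25 + 16 = 41
  P[5]: 17 + 16 = 33

Answer: 2:45 3:37 4:41 5:33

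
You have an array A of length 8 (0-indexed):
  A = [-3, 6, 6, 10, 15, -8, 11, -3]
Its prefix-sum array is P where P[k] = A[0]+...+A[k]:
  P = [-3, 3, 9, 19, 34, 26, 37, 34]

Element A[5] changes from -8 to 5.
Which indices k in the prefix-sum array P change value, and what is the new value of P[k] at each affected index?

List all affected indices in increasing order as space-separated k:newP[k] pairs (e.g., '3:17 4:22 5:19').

P[k] = A[0] + ... + A[k]
P[k] includes A[5] iff k >= 5
Affected indices: 5, 6, ..., 7; delta = 13
  P[5]: 26 + 13 = 39
  P[6]: 37 + 13 = 50
  P[7]: 34 + 13 = 47

Answer: 5:39 6:50 7:47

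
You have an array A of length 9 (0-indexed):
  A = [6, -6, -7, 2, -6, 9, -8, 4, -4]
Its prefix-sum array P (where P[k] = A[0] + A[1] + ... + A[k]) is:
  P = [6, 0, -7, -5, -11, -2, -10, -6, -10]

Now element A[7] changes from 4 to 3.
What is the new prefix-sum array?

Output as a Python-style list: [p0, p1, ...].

Change: A[7] 4 -> 3, delta = -1
P[k] for k < 7: unchanged (A[7] not included)
P[k] for k >= 7: shift by delta = -1
  P[0] = 6 + 0 = 6
  P[1] = 0 + 0 = 0
  P[2] = -7 + 0 = -7
  P[3] = -5 + 0 = -5
  P[4] = -11 + 0 = -11
  P[5] = -2 + 0 = -2
  P[6] = -10 + 0 = -10
  P[7] = -6 + -1 = -7
  P[8] = -10 + -1 = -11

Answer: [6, 0, -7, -5, -11, -2, -10, -7, -11]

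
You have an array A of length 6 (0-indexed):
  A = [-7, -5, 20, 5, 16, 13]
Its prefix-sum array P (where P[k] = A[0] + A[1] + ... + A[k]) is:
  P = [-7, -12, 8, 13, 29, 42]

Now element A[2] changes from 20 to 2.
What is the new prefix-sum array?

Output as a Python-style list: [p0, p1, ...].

Answer: [-7, -12, -10, -5, 11, 24]

Derivation:
Change: A[2] 20 -> 2, delta = -18
P[k] for k < 2: unchanged (A[2] not included)
P[k] for k >= 2: shift by delta = -18
  P[0] = -7 + 0 = -7
  P[1] = -12 + 0 = -12
  P[2] = 8 + -18 = -10
  P[3] = 13 + -18 = -5
  P[4] = 29 + -18 = 11
  P[5] = 42 + -18 = 24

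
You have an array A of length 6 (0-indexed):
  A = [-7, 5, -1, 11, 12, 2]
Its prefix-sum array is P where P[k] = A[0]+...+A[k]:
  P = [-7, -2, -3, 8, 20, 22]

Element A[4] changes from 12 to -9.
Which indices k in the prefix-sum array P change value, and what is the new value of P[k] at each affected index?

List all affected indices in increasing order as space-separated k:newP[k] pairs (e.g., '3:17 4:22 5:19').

P[k] = A[0] + ... + A[k]
P[k] includes A[4] iff k >= 4
Affected indices: 4, 5, ..., 5; delta = -21
  P[4]: 20 + -21 = -1
  P[5]: 22 + -21 = 1

Answer: 4:-1 5:1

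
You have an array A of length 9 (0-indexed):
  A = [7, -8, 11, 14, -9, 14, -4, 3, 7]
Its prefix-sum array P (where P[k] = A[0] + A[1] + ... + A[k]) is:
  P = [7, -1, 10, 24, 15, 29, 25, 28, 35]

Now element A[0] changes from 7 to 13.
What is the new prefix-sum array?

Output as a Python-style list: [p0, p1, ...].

Change: A[0] 7 -> 13, delta = 6
P[k] for k < 0: unchanged (A[0] not included)
P[k] for k >= 0: shift by delta = 6
  P[0] = 7 + 6 = 13
  P[1] = -1 + 6 = 5
  P[2] = 10 + 6 = 16
  P[3] = 24 + 6 = 30
  P[4] = 15 + 6 = 21
  P[5] = 29 + 6 = 35
  P[6] = 25 + 6 = 31
  P[7] = 28 + 6 = 34
  P[8] = 35 + 6 = 41

Answer: [13, 5, 16, 30, 21, 35, 31, 34, 41]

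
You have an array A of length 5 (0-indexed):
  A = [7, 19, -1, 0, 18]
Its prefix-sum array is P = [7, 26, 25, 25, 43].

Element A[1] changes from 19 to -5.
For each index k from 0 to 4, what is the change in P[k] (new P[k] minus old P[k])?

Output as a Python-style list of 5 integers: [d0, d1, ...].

Answer: [0, -24, -24, -24, -24]

Derivation:
Element change: A[1] 19 -> -5, delta = -24
For k < 1: P[k] unchanged, delta_P[k] = 0
For k >= 1: P[k] shifts by exactly -24
Delta array: [0, -24, -24, -24, -24]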